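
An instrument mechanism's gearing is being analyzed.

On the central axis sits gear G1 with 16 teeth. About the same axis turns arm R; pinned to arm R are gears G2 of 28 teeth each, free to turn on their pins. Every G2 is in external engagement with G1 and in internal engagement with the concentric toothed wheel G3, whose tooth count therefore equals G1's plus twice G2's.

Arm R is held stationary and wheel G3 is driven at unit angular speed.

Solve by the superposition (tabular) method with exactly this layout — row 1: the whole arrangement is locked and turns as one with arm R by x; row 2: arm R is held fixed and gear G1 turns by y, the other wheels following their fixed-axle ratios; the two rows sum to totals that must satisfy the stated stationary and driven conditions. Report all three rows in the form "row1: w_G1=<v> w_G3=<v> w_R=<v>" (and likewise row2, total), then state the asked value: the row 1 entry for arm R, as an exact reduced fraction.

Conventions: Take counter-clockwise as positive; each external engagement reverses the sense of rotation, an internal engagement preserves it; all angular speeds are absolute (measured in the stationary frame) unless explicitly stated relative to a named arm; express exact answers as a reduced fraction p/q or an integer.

recognized (axles ride arm R): planetary set, 16/28/72 teeth
row 1 — lock + rotate with arm: ω_sun = ω_ring = ω_arm = x
row 2: sun turns y, ring = −(16/72)·y, arm 0
boundary: total ω_arm = x = 0 and total ω_ring = x − (16/72)·y = 1  ⇒  y = -9/2, x = 0
row 2 ring = −(16/72)·(-9/2) = 1
totals (row 1 + row 2): sun 0 + (-9/2) = -9/2, ring 0 + 1 = 1, arm 0 + 0 = 0
asked cell (row1, arm) = 0

row1: w_G1=0 w_G3=0 w_R=0
row2: w_G1=-9/2 w_G3=1 w_R=0
total: w_G1=-9/2 w_G3=1 w_R=0
asked value: 0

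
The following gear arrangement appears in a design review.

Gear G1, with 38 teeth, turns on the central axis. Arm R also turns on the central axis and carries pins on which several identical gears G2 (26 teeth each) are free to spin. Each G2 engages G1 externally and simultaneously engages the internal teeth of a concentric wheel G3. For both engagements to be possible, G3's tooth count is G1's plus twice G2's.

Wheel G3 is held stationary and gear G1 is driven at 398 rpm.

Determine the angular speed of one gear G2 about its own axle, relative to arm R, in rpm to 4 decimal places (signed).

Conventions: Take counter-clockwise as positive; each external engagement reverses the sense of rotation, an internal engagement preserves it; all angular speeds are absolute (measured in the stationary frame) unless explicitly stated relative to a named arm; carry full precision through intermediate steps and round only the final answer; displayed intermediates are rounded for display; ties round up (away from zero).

planetary set (38T centre, 26T on arm, 90T internal) — Willis relation
normalise by the input: solve with ω_sun = 1, then scale by 398 rpm
ring teeth: 38 + 2·26 = 90
38(ω_sun−ω_arm) = −90(ω_ring−ω_arm),  ω_ring = 0, ω_sun = 1
38(1−ω_arm) = −90(0−ω_arm)  ⇒  128·ω_arm = 38  ⇒  ω_arm = 19/64
sun–planet mesh: 38·(1−19/64) = −26·(ω_p−ω_arm)  ⇒  ω_p−ω_arm = -855/832
scale: ω_p−ω_arm = -855/832 × 398 rpm = -409.0024 rpm

-409.0024 rpm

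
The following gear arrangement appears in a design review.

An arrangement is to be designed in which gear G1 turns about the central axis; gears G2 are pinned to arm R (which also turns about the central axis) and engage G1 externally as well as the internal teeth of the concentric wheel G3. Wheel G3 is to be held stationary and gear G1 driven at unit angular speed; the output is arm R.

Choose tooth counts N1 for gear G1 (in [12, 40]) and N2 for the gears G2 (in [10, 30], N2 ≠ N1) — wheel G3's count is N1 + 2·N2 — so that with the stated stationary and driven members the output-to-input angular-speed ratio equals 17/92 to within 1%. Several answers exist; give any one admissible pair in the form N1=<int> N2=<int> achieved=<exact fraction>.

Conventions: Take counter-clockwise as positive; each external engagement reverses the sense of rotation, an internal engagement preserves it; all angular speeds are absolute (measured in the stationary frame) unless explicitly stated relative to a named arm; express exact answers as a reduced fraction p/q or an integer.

class = planetary set [ratio 17/92 wanted; Willis about the carrier]
Willis with ω_ring = 0: ω_arm/ω_sun = N1/(N1+N3); set equal to 17/92  ⇒  N3/N1 = 1/(17/92) − 1 = 75/17
N3 = N1 + 2·N2  ⇒  N2/N1 = (N3/N1 − 1)/2 = (75/17 − 1)/2 = 29/17
smallest multiple with N1 ≥ 12 and N2 ≥ 10: k = 1  ⇒  N1 = 1·17 = 17, N2 = 1·29 = 29 (N1 ≤ 40, N2 ≤ 30, N2 ≠ N1 ✓), N3 = 17 + 2·29 = 75
check: N1/(N1+N3) with N1 = 17, N3 = 75 gives 17/92; |achieved − target| = 0 ≤ 17/9200 ✓

N1=17 N2=29 achieved=17/92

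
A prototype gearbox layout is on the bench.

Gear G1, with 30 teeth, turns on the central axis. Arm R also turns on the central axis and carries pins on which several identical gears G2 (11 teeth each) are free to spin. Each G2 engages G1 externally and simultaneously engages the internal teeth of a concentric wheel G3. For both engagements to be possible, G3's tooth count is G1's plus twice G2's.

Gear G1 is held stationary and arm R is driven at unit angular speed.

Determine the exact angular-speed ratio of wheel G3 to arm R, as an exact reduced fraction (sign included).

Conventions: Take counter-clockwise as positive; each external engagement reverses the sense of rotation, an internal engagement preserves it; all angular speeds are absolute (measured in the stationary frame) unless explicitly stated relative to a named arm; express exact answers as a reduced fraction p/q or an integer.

41/26

planetary set (30T centre, 11T on arm, 52T internal) — Willis relation
ring teeth: 30 + 2·11 = 52
30(ω_sun−ω_arm) = −52(ω_ring−ω_arm),  ω_sun = 0, ω_arm = 1
ω_ring = 1 − (30/52)(0−1) = 41/26
ω_out/ω_in = 41/26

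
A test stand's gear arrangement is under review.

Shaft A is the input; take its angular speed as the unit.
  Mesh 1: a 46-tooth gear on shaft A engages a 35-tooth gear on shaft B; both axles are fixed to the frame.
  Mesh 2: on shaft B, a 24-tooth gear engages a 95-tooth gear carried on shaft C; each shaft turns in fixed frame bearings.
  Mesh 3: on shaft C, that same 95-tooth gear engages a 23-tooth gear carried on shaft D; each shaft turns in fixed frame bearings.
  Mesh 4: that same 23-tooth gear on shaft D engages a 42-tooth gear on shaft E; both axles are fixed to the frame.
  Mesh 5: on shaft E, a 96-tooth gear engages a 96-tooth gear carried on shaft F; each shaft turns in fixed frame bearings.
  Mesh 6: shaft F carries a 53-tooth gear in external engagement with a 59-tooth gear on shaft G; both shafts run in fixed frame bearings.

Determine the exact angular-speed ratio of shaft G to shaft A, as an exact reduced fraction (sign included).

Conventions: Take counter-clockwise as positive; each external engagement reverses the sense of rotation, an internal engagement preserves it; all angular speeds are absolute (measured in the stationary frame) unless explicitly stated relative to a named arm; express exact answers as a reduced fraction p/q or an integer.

9752/14455

class = fixed-axis compound train [6 meshes; 6 ratios multiply, 6 sense flips]
mesh 1 [46T→35T]: running ratio 46/35, sense −
mesh 2 [24T→95T]: running ratio 1104/3325, sense +
mesh 3 [95T→23T]: running ratio 48/35, sense −
mesh 4 [23T→42T]: running ratio 184/245, sense +
mesh 5 [96T→96T]: running ratio 184/245, sense −
mesh 6 [53T→59T]: running ratio 9752/14455, sense +
ω_out/ω_in = 9752/14455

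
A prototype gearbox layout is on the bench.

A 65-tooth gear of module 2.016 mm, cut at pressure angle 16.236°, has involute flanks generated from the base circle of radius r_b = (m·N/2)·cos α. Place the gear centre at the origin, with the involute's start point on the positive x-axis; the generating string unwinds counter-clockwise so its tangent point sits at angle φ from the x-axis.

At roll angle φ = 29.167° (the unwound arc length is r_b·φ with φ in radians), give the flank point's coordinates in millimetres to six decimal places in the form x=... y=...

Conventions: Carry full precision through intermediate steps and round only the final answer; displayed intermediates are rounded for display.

recognized (one wheel, involute flank): single-mesh tooth geometry, m = 2.016, N = 65
pitch radius r_p = m·N/2 = 2.016·65/2 = 65.520000
base radius r_b = r_p·cos α = 65.520000·cos 16.236° = 62.906945
roll angle φ = 29.167° = 0.50906018 rad
x = r_b·(cos φ + φ·sin φ) = 70.537360
y = r_b·(sin φ − φ·cos φ) = 2.695183

x=70.537360 y=2.695183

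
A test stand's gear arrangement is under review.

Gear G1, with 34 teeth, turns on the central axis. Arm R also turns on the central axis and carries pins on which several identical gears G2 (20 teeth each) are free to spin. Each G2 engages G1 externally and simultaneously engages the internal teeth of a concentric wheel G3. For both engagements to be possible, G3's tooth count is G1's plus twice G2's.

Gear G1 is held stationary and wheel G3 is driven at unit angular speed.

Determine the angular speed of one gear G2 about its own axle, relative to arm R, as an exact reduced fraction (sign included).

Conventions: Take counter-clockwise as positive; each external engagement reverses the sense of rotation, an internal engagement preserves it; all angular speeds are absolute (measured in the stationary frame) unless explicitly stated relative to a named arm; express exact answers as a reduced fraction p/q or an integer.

629/540

topology: planetary set — G1 34T / G2 20T / G3 74T, arm = carrier (Willis)
ring teeth: 34 + 2·20 = 74
34(ω_sun−ω_arm) = −74(ω_ring−ω_arm),  ω_sun = 0, ω_ring = 1
34(0−ω_arm) = −74(1−ω_arm)  ⇒  108·ω_arm = 74  ⇒  ω_arm = 37/54
sun–planet mesh: 34·(0−37/54) = −20·(ω_p−ω_arm)  ⇒  ω_p−ω_arm = 629/540
exact speed ratio = 629/540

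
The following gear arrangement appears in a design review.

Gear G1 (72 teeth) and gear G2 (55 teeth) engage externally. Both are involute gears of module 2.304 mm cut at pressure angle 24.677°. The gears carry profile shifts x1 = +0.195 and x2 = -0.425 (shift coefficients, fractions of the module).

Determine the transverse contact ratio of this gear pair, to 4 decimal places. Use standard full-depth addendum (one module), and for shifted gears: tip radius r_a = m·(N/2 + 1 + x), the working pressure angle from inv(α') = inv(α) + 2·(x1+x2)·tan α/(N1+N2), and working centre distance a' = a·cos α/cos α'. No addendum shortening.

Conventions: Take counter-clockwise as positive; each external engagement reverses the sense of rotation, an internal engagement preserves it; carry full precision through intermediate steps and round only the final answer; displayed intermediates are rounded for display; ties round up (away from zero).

class = single-mesh tooth geometry [involute pair 72T × 55T, m = 2.304]
base radii: r_b1 = 75.369209, r_b2 = 57.573702
tip radii: r_a1 = 85.697280, r_a2 = 64.684800
inv(α') = inv(24.677°) + 2·(+0.195-0.425)·tan α/(72+55) = 0.02710326  ⇒  α' = 24.21562°
a' = a·cos α / cos α' = 146.3040·cos 24.677°/cos 24.21562° = 145.769409
action lengths: √(r_a1²−r_b1²) = 40.786101, √(r_a2²−r_b2²) = 29.485458
base pitch p_b = π·m·cos α = 6.577204
CR = (40.786101 + 29.485458 − 145.769409·sin 24.21562°)/6.577204 = 1.593544
contact ratio ≈ 1.5935

1.5935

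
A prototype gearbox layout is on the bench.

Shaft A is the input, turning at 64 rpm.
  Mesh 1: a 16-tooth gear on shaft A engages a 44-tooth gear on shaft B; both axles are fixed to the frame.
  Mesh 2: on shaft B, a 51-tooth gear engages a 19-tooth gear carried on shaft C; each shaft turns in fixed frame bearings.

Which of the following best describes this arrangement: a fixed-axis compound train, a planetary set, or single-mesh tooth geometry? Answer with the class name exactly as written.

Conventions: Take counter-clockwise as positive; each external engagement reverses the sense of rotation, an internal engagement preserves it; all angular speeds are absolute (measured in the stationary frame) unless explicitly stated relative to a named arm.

fixed-axis compound train

topology: fixed-axis compound train — 2 meshes, A→C
classification: fixed-axis compound train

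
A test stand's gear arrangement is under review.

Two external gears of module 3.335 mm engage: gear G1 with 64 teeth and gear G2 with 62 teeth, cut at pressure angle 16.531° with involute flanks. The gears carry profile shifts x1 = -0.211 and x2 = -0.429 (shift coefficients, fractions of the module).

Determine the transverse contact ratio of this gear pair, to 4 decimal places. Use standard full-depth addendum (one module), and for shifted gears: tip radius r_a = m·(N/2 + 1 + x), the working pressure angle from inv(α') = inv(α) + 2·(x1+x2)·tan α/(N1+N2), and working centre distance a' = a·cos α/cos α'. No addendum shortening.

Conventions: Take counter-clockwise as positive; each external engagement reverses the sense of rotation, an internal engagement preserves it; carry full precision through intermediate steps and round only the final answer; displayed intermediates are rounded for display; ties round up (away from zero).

class = single-mesh tooth geometry [involute pair 64T × 62T, m = 3.335]
base radii: r_b1 = 102.308828, r_b2 = 99.111677
tip radii: r_a1 = 109.351315, r_a2 = 105.289285
inv(α') = inv(16.531°) + 2·(-0.211-0.429)·tan α/(64+62) = 0.00526660  ⇒  α' = 14.25744°
a' = a·cos α / cos α' = 210.1050·cos 16.531°/cos 14.25744° = 207.821628
action lengths: √(r_a1²−r_b1²) = 38.608469, √(r_a2²−r_b2²) = 35.534617
base pitch p_b = π·m·cos α = 10.044146
CR = (38.608469 + 35.534617 − 207.821628·sin 14.25744°)/10.044146 = 2.286005
contact ratio ≈ 2.2860

2.2860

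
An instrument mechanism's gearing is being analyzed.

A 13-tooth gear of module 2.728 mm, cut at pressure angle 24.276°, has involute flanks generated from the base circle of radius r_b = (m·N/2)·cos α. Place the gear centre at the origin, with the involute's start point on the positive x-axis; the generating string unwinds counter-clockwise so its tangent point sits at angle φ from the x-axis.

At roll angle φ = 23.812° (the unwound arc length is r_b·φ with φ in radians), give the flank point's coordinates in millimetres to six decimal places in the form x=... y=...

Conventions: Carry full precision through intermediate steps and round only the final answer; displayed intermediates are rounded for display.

x=17.500297 y=0.380127

single-mesh involute tooth geometry (13T wheel at module 2.728)
pitch radius r_p = m·N/2 = 2.728·13/2 = 17.732000
base radius r_b = r_p·cos α = 17.732000·cos 24.276° = 16.164058
roll angle φ = 23.812° = 0.41559780 rad
x = r_b·(cos φ + φ·sin φ) = 17.500297
y = r_b·(sin φ − φ·cos φ) = 0.380127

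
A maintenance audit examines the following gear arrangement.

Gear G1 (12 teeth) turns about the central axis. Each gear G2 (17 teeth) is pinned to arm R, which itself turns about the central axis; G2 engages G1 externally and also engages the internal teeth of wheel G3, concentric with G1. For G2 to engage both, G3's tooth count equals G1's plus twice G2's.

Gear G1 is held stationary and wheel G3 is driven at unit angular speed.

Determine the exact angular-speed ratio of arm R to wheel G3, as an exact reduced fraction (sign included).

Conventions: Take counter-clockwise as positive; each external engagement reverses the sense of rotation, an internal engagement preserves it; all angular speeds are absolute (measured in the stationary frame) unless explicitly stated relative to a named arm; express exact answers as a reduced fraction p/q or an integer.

class = planetary set [G3 = 12+2·17 = 46; Willis about the carrier]
ring teeth: 12 + 2·17 = 46
12(ω_sun−ω_arm) = −46(ω_ring−ω_arm),  ω_sun = 0, ω_ring = 1
12(0−ω_arm) = −46(1−ω_arm)  ⇒  58·ω_arm = 46  ⇒  ω_arm = 23/29
ω_out/ω_in = 23/29

23/29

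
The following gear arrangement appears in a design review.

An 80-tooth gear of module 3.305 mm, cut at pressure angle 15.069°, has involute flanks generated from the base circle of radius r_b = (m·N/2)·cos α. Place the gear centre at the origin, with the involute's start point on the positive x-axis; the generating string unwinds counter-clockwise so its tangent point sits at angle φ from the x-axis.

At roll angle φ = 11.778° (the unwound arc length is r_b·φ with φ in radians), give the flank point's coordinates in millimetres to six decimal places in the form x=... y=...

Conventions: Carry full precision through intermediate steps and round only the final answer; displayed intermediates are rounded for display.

topology: single-mesh involute geometry — m = 3.305, N = 80
pitch radius r_p = m·N/2 = 3.305·80/2 = 132.200000
base radius r_b = r_p·cos α = 132.200000·cos 15.069° = 127.654096
roll angle φ = 11.778° = 0.20556488 rad
x = r_b·(cos φ + φ·sin φ) = 130.322804
y = r_b·(sin φ − φ·cos φ) = 0.368065

x=130.322804 y=0.368065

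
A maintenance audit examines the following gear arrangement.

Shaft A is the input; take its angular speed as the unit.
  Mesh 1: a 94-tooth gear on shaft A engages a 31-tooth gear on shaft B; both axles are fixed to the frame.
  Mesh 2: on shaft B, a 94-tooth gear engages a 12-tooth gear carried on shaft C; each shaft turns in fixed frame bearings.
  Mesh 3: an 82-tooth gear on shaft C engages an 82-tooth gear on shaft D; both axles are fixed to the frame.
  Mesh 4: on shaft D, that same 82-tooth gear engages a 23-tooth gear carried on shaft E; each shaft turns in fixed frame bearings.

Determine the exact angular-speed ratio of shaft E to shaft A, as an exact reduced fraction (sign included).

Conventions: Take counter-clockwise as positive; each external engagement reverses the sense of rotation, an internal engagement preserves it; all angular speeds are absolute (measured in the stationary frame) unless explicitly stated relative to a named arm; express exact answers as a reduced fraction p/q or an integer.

181138/2139

class = fixed-axis compound train [4 meshes; 4 ratios multiply, 4 sense flips]
mesh 1 [94T→31T]: running ratio 94/31, sense −
mesh 2 [94T→12T]: running ratio 2209/93, sense +
mesh 3 [82T→82T]: running ratio 2209/93, sense −
mesh 4 [82T→23T]: running ratio 181138/2139, sense +
ω_out/ω_in = 181138/2139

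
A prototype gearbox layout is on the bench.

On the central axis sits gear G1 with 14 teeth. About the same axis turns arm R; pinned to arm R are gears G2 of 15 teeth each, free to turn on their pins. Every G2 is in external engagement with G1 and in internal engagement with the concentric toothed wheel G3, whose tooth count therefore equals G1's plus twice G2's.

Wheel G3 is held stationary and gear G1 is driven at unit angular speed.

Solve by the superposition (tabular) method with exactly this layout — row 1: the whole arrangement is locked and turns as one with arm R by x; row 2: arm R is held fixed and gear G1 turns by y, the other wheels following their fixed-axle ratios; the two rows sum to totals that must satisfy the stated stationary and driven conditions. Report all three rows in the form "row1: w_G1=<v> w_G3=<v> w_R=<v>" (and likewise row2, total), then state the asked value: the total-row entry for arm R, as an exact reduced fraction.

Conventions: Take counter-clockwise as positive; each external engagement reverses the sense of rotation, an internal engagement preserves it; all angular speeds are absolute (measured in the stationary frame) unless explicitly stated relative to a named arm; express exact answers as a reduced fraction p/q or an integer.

row1: w_G1=7/29 w_G3=7/29 w_R=7/29
row2: w_G1=22/29 w_G3=-7/29 w_R=0
total: w_G1=1 w_G3=0 w_R=7/29
asked value: 7/29

class = planetary set [G3 = 14+2·15 = 44; Willis about the carrier]
row 1: whole set turns with the arm by x
superposition row 2 [arm held]: sun y, ring −(14/44)·y, arm 0
boundary: total ω_ring = x − (14/44)·y = 0 and total ω_sun = x + y = 1  ⇒  y = 22/29, x = 7/29
row 2 ring = −(14/44)·22/29 = -7/29
totals (row 1 + row 2): sun 7/29 + 22/29 = 1, ring 7/29 + (-7/29) = 0, arm 7/29 + 0 = 7/29
asked cell (total, arm) = 7/29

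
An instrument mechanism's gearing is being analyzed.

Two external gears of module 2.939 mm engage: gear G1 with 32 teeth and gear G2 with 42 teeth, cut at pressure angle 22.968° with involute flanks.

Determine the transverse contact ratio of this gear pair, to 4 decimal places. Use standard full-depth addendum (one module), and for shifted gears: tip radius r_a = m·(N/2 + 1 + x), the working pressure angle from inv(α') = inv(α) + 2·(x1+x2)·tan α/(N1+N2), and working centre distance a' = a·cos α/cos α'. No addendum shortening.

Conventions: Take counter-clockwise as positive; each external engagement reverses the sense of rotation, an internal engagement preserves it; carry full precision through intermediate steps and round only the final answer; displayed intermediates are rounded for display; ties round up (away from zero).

1.5700

single-mesh involute tooth geometry (32T engaging 42T at module 2.939)
base radii: r_b1 = 43.296075, r_b2 = 56.826099
tip radii: r_a1 = 49.963000, r_a2 = 64.658000
no profile shift: α' = α, a' = a
action lengths: √(r_a1²−r_b1²) = 24.934940, √(r_a2²−r_b2²) = 30.845607
base pitch p_b = π·m·cos α = 8.501165
CR = (24.934940 + 30.845607 − 108.743000·sin 22.96800°)/8.501165 = 1.570042
contact ratio ≈ 1.5700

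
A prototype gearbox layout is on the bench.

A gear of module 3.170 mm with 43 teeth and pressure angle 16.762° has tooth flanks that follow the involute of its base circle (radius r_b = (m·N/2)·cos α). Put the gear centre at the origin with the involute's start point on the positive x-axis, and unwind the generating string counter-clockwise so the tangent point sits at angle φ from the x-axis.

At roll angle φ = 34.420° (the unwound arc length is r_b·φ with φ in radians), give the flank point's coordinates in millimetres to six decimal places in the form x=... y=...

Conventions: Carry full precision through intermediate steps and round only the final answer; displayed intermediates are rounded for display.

x=75.993564 y=4.548099

topology: single-mesh involute geometry — m = 3.170, N = 43
pitch radius r_p = m·N/2 = 3.170·43/2 = 68.155000
base radius r_b = r_p·cos α = 68.155000·cos 16.762° = 65.259161
roll angle φ = 34.420° = 0.60074233 rad
x = r_b·(cos φ + φ·sin φ) = 75.993564
y = r_b·(sin φ − φ·cos φ) = 4.548099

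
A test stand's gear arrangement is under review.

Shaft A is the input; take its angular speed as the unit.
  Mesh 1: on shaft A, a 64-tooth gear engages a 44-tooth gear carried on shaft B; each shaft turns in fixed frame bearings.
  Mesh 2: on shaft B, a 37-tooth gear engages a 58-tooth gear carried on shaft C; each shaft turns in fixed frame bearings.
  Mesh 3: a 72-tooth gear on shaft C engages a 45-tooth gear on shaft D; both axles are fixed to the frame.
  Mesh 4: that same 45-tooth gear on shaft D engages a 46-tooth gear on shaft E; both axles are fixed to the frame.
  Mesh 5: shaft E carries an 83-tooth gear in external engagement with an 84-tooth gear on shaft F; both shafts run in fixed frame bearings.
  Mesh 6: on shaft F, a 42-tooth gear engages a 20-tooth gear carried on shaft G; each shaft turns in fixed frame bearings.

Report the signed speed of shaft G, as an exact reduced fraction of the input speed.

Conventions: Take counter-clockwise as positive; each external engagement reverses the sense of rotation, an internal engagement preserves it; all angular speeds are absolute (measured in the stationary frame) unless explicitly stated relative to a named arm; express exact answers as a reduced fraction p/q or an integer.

6-mesh fixed-axis compound train (all bearings frame-fixed)
mesh 1 [64T→44T]: |ω|/ω_in = 1×64/44 = 16/11, sense flips to −
mesh 2 [37T→58T]: |ω|/ω_in = (16/11)×37/58 = 296/319, sense flips to +
mesh 3 [72T→45T]: |ω|/ω_in = (296/319)×72/45 = 2368/1595, sense flips to −
mesh 4 [45T→46T]: |ω|/ω_in = (2368/1595)×45/46 = 10656/7337, sense flips to +
mesh 5 [83T→84T]: |ω|/ω_in = (10656/7337)×83/84 = 73704/51359, sense flips to −
mesh 6 [42T→20T]: |ω|/ω_in = (73704/51359)×42/20 = 110556/36685, sense flips to +
signed output speed (× input speed) = 110556/36685

110556/36685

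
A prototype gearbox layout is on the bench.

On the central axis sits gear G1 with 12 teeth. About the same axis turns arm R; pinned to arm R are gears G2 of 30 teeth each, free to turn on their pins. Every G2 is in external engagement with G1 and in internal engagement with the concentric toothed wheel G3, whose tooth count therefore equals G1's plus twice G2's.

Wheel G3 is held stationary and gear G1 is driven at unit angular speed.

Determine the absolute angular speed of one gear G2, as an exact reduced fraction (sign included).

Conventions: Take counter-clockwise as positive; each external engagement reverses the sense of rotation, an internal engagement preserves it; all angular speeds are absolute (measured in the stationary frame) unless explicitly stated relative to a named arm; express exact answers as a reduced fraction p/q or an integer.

planetary set (12T centre, 30T on arm, 72T internal) — Willis relation
ring teeth: 12 + 2·30 = 72
12(ω_sun−ω_arm) = −72(ω_ring−ω_arm),  ω_ring = 0, ω_sun = 1
12(1−ω_arm) = −72(0−ω_arm)  ⇒  84·ω_arm = 12  ⇒  ω_arm = 1/7
sun–planet mesh: 12·(1−1/7) = −30·(ω_p−ω_arm)  ⇒  ω_p−ω_arm = -12/35
ω_p = 1/7 − 12/35 = -1/5
exact speed ratio = -1/5

-1/5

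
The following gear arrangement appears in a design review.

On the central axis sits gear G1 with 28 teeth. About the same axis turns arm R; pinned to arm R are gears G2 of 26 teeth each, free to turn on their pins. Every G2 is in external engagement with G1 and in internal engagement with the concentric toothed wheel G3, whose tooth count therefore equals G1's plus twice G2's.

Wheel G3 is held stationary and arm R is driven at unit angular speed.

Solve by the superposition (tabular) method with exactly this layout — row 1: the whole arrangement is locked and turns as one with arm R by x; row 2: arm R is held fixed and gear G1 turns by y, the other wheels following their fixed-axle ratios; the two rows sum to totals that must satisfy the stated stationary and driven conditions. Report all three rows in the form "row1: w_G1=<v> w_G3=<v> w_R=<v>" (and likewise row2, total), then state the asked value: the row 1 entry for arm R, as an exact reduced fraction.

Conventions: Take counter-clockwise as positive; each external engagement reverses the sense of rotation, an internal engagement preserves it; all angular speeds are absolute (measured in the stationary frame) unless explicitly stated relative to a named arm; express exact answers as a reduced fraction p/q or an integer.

row1: w_G1=1 w_G3=1 w_R=1
row2: w_G1=20/7 w_G3=-1 w_R=0
total: w_G1=27/7 w_G3=0 w_R=1
asked value: 1

recognized (axles ride arm R): planetary set, 28/26/80 teeth
row 1: whole set turns with the arm by x
superposition row 2 [arm held]: sun y, ring −(28/80)·y, arm 0
boundary: total ω_ring = x − (28/80)·y = 0 and total ω_arm = x = 1  ⇒  y = 20/7, x = 1
row 2 ring = −(28/80)·20/7 = -1
totals (row 1 + row 2): sun 1 + 20/7 = 27/7, ring 1 + (-1) = 0, arm 1 + 0 = 1
asked cell (row1, arm) = 1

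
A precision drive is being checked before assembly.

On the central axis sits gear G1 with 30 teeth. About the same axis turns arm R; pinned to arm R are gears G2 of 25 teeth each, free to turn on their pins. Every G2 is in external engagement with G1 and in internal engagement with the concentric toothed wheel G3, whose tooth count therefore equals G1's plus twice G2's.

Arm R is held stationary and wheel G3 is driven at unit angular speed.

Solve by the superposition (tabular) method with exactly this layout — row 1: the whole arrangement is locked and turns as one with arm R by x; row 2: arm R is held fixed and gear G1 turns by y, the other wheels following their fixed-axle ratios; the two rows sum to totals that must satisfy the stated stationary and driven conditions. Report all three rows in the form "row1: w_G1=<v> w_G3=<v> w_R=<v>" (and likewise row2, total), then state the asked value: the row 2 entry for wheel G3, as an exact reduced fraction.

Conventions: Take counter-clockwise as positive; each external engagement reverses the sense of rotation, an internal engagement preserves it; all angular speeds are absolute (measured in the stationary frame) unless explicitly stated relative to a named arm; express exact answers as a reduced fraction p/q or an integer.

row1: w_G1=0 w_G3=0 w_R=0
row2: w_G1=-8/3 w_G3=1 w_R=0
total: w_G1=-8/3 w_G3=1 w_R=0
asked value: 1

topology: planetary set — G1 30T / G2 25T / G3 80T, arm = carrier (Willis)
superposition row 1 [locked train]: every member turns x
row 2 (arm held, sun turns y): ω_ring = −(30/80)·y, ω_arm = 0
boundary: total ω_arm = x = 0 and total ω_ring = x − (30/80)·y = 1  ⇒  y = -8/3, x = 0
row 2 ring = −(30/80)·(-8/3) = 1
totals (row 1 + row 2): sun 0 + (-8/3) = -8/3, ring 0 + 1 = 1, arm 0 + 0 = 0
asked cell (row2, ring) = 1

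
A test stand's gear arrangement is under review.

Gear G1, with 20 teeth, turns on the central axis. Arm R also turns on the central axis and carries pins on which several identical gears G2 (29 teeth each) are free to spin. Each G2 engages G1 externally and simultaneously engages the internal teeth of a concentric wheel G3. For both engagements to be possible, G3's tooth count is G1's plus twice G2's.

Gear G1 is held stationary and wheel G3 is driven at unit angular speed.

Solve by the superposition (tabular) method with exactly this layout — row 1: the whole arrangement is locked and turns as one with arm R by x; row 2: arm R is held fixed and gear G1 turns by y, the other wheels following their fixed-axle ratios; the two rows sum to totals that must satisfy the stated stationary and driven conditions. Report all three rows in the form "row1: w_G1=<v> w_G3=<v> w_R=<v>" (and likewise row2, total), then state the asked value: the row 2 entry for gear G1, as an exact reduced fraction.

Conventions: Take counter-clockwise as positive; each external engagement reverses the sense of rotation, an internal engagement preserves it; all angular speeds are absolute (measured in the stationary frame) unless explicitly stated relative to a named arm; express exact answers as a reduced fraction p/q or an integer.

topology: planetary set — G1 20T / G2 29T / G3 78T, arm = carrier (Willis)
row 1 (train locked, turned with arm): all members turn x
row 2 — arm fixed, fixed-axis ratios: sun y, ring −(20/78)·y, arm 0
boundary: total ω_sun = x + y = 0 and total ω_ring = x − (20/78)·y = 1  ⇒  y = -39/49, x = 39/49
row 2 ring = −(20/78)·(-39/49) = 10/49
totals (row 1 + row 2): sun 39/49 + (-39/49) = 0, ring 39/49 + 10/49 = 1, arm 39/49 + 0 = 39/49
asked cell (row2, sun) = -39/49

row1: w_G1=39/49 w_G3=39/49 w_R=39/49
row2: w_G1=-39/49 w_G3=10/49 w_R=0
total: w_G1=0 w_G3=1 w_R=39/49
asked value: -39/49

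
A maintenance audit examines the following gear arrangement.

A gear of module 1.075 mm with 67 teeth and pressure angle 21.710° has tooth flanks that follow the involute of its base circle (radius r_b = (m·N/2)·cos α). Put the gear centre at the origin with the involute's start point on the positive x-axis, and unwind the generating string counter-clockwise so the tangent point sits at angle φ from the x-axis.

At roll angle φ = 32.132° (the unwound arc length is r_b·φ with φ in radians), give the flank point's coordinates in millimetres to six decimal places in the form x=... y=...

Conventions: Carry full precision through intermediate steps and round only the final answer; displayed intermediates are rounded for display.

x=38.312944 y=1.905917

topology: single-mesh involute geometry — m = 1.075, N = 67
pitch radius r_p = m·N/2 = 1.075·67/2 = 36.012500
base radius r_b = r_p·cos α = 36.012500·cos 21.710° = 33.458062
roll angle φ = 32.132° = 0.56080920 rad
x = r_b·(cos φ + φ·sin φ) = 38.312944
y = r_b·(sin φ − φ·cos φ) = 1.905917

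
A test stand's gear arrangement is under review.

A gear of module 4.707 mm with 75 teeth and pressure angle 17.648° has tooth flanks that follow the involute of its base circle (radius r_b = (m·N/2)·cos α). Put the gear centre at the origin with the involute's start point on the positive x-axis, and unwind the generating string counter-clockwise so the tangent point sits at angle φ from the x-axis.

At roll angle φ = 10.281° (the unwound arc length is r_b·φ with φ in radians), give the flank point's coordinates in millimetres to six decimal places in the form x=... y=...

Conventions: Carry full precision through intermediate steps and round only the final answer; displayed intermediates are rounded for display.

topology: single-mesh involute geometry — m = 4.707, N = 75
pitch radius r_p = m·N/2 = 4.707·75/2 = 176.512500
base radius r_b = r_p·cos α = 176.512500·cos 17.648° = 168.205296
roll angle φ = 10.281° = 0.17943730 rad
x = r_b·(cos φ + φ·sin φ) = 170.891453
y = r_b·(sin φ − φ·cos φ) = 0.322892

x=170.891453 y=0.322892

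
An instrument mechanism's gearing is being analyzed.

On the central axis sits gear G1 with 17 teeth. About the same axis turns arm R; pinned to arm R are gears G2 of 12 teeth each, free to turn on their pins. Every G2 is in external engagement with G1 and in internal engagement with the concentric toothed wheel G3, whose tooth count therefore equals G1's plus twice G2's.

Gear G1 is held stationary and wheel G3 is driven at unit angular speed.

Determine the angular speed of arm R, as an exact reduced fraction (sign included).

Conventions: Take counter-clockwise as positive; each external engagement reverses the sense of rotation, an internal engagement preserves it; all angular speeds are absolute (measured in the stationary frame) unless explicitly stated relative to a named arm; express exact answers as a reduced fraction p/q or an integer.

class = planetary set [G3 = 17+2·12 = 41; Willis about the carrier]
ring teeth: 17 + 2·12 = 41
17(ω_sun−ω_arm) = −41(ω_ring−ω_arm),  ω_sun = 0, ω_ring = 1
17(0−ω_arm) = −41(1−ω_arm)  ⇒  58·ω_arm = 41  ⇒  ω_arm = 41/58
exact speed ratio = 41/58

41/58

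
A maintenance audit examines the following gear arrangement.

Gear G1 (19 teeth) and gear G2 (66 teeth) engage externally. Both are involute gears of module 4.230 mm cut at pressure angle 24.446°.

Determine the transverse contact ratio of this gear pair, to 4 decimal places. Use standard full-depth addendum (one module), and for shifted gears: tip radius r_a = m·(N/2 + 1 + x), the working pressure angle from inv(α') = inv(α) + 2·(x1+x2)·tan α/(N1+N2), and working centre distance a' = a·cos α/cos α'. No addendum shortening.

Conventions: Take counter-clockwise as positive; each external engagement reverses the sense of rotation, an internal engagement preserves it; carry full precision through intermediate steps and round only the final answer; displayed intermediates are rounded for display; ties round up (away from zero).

single-mesh involute tooth geometry (19T engaging 66T at module 4.230)
base radii: r_b1 = 36.582483, r_b2 = 127.075995
tip radii: r_a1 = 44.415000, r_a2 = 143.820000
no profile shift: α' = α, a' = a
action lengths: √(r_a1²−r_b1²) = 25.187579, √(r_a2²−r_b2²) = 67.348972
base pitch p_b = π·m·cos α = 12.097606
CR = (25.187579 + 67.348972 − 179.775000·sin 24.44600°)/12.097606 = 1.499411
contact ratio ≈ 1.4994

1.4994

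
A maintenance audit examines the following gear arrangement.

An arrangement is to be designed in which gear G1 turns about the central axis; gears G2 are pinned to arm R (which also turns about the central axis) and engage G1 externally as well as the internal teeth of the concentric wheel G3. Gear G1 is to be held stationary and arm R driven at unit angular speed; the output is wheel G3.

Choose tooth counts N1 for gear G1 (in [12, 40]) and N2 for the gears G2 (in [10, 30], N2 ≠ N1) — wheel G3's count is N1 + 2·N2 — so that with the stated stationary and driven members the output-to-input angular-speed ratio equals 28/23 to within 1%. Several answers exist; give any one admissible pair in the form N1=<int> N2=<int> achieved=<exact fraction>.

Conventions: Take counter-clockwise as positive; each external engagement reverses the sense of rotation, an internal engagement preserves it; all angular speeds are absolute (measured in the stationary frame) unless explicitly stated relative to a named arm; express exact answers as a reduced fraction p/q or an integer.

N1=15 N2=27 achieved=28/23

design class (target 28/23): planetary set
Willis with ω_sun = 0: ω_ring/ω_arm = (N1+N3)/N3; set equal to 28/23  ⇒  N3/N1 = 1/(28/23 − 1) = 23/5
N3 = N1 + 2·N2  ⇒  N2/N1 = (N3/N1 − 1)/2 = (23/5 − 1)/2 = 9/5
smallest multiple with N1 ≥ 12 and N2 ≥ 10: k = 3  ⇒  N1 = 3·5 = 15, N2 = 3·9 = 27 (N1 ≤ 40, N2 ≤ 30, N2 ≠ N1 ✓), N3 = 15 + 2·27 = 69
check: (N1+N3)/N3 with N1 = 15, N3 = 69 gives 28/23; |achieved − target| = 0 ≤ 7/575 ✓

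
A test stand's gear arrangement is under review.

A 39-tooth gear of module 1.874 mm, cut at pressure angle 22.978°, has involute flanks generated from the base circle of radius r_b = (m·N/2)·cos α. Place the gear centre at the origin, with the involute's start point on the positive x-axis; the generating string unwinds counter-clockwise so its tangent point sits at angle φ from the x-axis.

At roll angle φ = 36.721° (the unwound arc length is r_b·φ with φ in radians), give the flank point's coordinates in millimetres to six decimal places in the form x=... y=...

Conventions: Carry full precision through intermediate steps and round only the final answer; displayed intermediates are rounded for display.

x=39.859602 y=2.832765

class = single-mesh tooth geometry [base-circle involute, m = 1.874, 39T]
pitch radius r_p = m·N/2 = 1.874·39/2 = 36.543000
base radius r_b = r_p·cos α = 36.543000·cos 22.978° = 33.643489
roll angle φ = 36.721° = 0.64090235 rad
x = r_b·(cos φ + φ·sin φ) = 39.859602
y = r_b·(sin φ − φ·cos φ) = 2.832765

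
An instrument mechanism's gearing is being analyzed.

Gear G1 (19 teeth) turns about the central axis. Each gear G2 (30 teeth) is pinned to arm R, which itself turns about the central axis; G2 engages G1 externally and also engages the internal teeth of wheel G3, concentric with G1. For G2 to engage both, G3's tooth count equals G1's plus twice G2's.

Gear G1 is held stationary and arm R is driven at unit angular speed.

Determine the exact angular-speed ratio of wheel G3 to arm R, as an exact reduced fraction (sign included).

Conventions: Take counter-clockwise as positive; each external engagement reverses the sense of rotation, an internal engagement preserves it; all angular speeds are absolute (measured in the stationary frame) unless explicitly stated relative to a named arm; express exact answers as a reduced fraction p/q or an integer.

98/79

class = planetary set [G3 = 19+2·30 = 79; Willis about the carrier]
ring teeth: 19 + 2·30 = 79
19(ω_sun−ω_arm) = −79(ω_ring−ω_arm),  ω_sun = 0, ω_arm = 1
ω_ring = 1 − (19/79)(0−1) = 98/79
ω_out/ω_in = 98/79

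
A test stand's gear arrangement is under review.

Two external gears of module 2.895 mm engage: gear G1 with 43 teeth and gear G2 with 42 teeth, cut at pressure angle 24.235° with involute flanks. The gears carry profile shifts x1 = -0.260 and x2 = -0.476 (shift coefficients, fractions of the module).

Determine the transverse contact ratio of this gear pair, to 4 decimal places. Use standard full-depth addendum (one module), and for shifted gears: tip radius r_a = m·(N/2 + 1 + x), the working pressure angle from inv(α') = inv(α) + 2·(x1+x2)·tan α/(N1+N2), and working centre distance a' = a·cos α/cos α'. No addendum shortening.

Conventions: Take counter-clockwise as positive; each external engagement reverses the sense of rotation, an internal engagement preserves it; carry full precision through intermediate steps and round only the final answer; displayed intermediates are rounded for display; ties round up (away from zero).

class = single-mesh tooth geometry [involute pair 43T × 42T, m = 2.895]
base radii: r_b1 = 56.757040, r_b2 = 55.437109
tip radii: r_a1 = 64.384800, r_a2 = 62.311980
inv(α') = inv(24.235°) + 2·(-0.260-0.476)·tan α/(43+42) = 0.01937614  ⇒  α' = 21.75925°
a' = a·cos α / cos α' = 123.0375·cos 24.235°/cos 21.75925° = 120.801274
action lengths: √(r_a1²−r_b1²) = 30.398041, √(r_a2²−r_b2²) = 28.451886
base pitch p_b = π·m·cos α = 8.293372
CR = (30.398041 + 28.451886 − 120.801274·sin 21.75925°)/8.293372 = 1.696295
contact ratio ≈ 1.6963

1.6963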